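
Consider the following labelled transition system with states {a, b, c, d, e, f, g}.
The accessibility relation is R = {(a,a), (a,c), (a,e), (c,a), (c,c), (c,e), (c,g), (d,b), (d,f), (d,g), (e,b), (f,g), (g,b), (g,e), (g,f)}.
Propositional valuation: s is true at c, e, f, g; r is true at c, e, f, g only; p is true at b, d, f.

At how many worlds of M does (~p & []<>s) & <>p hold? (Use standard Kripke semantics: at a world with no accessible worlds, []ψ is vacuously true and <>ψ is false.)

0

Let φ = (~p & []<>s) & <>p. Evaluate φ at each world:
  a (successors {a, c, e}): φ is false.
  b (successors ∅): φ is false.
  c (successors {a, c, e, g}): φ is false.
  d (successors {b, f, g}): φ is false.
  e (successors {b}): φ is false.
  f (successors {g}): φ is false.
  g (successors {b, e, f}): φ is false.
For instance, at f:
  At f: ~p & []<>s is false, <>p is false, so (~p & []<>s) & <>p is false.
    At f: ~p is false, []<>s is true, so ~p & []<>s is false.
      At f: []<>s requires <>s at every successor {g}.
        At g: <>s is true.
      So []<>s is true at f.
    At f: <>p requires p at some successor in {g}.
      At g: p is false.
    So <>p is false at f.
Satisfying worlds: none.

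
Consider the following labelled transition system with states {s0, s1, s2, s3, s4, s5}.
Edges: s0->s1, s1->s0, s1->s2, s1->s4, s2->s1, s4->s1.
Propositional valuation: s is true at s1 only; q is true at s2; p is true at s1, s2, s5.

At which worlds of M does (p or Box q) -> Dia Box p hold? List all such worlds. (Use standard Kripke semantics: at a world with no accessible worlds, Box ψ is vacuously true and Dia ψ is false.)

s0, s1, s4

Let φ = (p or Box q) -> Dia Box p. Evaluate φ at each world:
  s0 (successors {s1}): φ is true.
  s1 (successors {s0, s2, s4}): φ is true.
  s2 (successors {s1}): φ is false.
  s3 (successors ∅): φ is false.
  s4 (successors {s1}): φ is true.
  s5 (successors ∅): φ is false.
For instance, at s1:
  At s1: p or Box q is true, Dia Box p is true, so (p or Box q) -> Dia Box p is true.
    At s1: p is true, Box q is false, so p or Box q is true.
      At s1: Box q requires q at every successor {s0, s2, s4}.
        q fails at s0, so Box q is false at s1.
    At s1: Dia Box p requires Box p at some successor in {s0, s2, s4}.
      Box p holds at s0, so Dia Box p is true at s1.
Satisfying worlds: {s0, s1, s4}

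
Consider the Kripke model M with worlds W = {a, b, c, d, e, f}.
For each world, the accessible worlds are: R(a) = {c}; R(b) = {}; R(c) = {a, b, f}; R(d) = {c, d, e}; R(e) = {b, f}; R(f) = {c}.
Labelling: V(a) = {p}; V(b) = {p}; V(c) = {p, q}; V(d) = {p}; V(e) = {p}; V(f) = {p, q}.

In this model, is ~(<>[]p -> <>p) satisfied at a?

At a: <>[]p -> <>p is true, so ~(<>[]p -> <>p) is false.
  At a: <>[]p is true, <>p is true, so <>[]p -> <>p is true.
    At a: <>[]p requires []p at some successor in {c}.
      []p holds at c, so <>[]p is true at a.
    At a: <>p requires p at some successor in {c}.
      p holds at c, so <>p is true at a.

No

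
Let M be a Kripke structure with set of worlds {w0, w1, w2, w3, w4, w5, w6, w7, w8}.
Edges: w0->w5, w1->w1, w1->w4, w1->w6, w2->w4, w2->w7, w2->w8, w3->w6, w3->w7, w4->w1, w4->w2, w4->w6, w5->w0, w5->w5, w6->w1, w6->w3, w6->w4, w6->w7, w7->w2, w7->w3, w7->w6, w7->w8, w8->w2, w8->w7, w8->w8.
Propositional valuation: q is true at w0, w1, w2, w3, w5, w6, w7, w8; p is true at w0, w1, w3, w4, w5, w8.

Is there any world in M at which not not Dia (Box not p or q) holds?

Recall that Box ψ holds at a world iff ψ holds at every accessible world, and Dia ψ holds iff ψ holds at some accessible world.
Let φ = not not Dia (Box not p or q). Evaluate φ at each world:
  w0 (successors {w5}): φ is true.
  w1 (successors {w1, w4, w6}): φ is true.
  w2 (successors {w4, w7, w8}): φ is true.
  w3 (successors {w6, w7}): φ is true.
  w4 (successors {w1, w2, w6}): φ is true.
  w5 (successors {w0, w5}): φ is true.
  w6 (successors {w1, w3, w4, w7}): φ is true.
  w7 (successors {w2, w3, w6, w8}): φ is true.
  w8 (successors {w2, w7, w8}): φ is true.
Detail at w0 (witness):
  At w0: not Dia (Box not p or q) is false, so not not Dia (Box not p or q) is true.
    At w0: Dia (Box not p or q) is true, so not Dia (Box not p or q) is false.
      At w0: Dia (Box not p or q) requires Box not p or q at some successor in {w5}.
        Box not p or q holds at w5, so Dia (Box not p or q) is true at w0.

Yes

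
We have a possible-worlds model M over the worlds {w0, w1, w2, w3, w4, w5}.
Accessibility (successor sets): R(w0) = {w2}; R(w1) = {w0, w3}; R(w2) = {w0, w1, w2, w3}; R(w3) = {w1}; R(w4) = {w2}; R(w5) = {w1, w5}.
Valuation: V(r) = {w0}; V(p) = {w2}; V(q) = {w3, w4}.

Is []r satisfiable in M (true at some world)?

Let φ = []r. Evaluate φ at each world:
  w0 (successors {w2}): φ is false.
  w1 (successors {w0, w3}): φ is false.
  w2 (successors {w0, w1, w2, w3}): φ is false.
  w3 (successors {w1}): φ is false.
  w4 (successors {w2}): φ is false.
  w5 (successors {w1, w5}): φ is false.
For instance, at w5:
  At w5: []r requires r at every successor {w1, w5}.
    r fails at w1, so []r is false at w5.

No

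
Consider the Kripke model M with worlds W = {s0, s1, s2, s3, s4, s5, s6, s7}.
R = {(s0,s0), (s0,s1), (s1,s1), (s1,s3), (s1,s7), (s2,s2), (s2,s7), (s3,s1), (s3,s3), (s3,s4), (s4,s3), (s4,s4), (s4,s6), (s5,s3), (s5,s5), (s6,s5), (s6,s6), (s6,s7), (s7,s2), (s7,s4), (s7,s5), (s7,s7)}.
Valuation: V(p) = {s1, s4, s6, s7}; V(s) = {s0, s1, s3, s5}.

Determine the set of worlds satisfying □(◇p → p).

Let φ = □(◇p → p). Evaluate φ at each world:
  s0 (successors {s0, s1}): φ is false.
  s1 (successors {s1, s3, s7}): φ is false.
  s2 (successors {s2, s7}): φ is false.
  s3 (successors {s1, s3, s4}): φ is false.
  s4 (successors {s3, s4, s6}): φ is false.
  s5 (successors {s3, s5}): φ is false.
  s6 (successors {s5, s6, s7}): φ is true.
  s7 (successors {s2, s4, s5, s7}): φ is false.
For instance, at s0:
  At s0: □(◇p → p) requires ◇p → p at every successor {s0, s1}.
    ◇p → p fails at s0, so □(◇p → p) is false at s0.
      At s0: ◇p is true, p is false, so ◇p → p is false.
Satisfying worlds: {s6}

s6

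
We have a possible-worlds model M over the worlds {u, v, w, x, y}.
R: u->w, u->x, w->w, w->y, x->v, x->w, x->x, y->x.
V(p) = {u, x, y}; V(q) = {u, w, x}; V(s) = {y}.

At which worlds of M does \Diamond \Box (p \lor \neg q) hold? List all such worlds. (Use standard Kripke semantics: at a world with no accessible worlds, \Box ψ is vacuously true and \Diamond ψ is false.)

Let φ = \Diamond \Box (p \lor \neg q). Evaluate φ at each world:
  u (successors {w, x}): φ is false.
  v (successors ∅): φ is false.
  w (successors {w, y}): φ is true.
  x (successors {v, w, x}): φ is true.
  y (successors {x}): φ is false.
For instance, at w:
  At w: \Diamond \Box (p \lor \neg q) requires \Box (p \lor \neg q) at some successor in {w, y}.
    \Box (p \lor \neg q) holds at y, so \Diamond \Box (p \lor \neg q) is true at w.
      At y: \Box (p \lor \neg q) requires p \lor \neg q at every successor {x}.
        At x: p \lor \neg q is true.
      So \Box (p \lor \neg q) is true at y.
Satisfying worlds: {w, x}

w, x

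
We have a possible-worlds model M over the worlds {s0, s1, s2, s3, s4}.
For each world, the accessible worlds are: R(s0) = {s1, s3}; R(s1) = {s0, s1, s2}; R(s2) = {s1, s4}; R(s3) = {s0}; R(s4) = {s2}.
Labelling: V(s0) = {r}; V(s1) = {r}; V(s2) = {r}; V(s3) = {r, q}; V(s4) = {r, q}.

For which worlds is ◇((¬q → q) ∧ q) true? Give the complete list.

Let φ = ◇((¬q → q) ∧ q). Evaluate φ at each world:
  s0 (successors {s1, s3}): φ is true.
  s1 (successors {s0, s1, s2}): φ is false.
  s2 (successors {s1, s4}): φ is true.
  s3 (successors {s0}): φ is false.
  s4 (successors {s2}): φ is false.
For instance, at s2:
  At s2: ◇((¬q → q) ∧ q) requires (¬q → q) ∧ q at some successor in {s1, s4}.
    (¬q → q) ∧ q holds at s4, so ◇((¬q → q) ∧ q) is true at s2.
Satisfying worlds: {s0, s2}

s0, s2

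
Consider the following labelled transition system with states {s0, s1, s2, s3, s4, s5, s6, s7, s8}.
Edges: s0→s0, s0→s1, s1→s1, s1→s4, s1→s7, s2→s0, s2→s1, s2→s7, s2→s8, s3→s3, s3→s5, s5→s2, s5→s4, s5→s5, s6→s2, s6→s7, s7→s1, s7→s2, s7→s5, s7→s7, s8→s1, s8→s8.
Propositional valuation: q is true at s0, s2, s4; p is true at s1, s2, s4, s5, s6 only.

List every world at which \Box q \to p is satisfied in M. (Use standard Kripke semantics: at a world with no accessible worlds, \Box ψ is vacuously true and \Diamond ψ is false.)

Recall that \Box ψ holds at a world iff ψ holds at every accessible world, and \Diamond ψ holds iff ψ holds at some accessible world.
Let φ = \Box q \to p. Evaluate φ at each world:
  s0 (successors {s0, s1}): φ is true.
  s1 (successors {s1, s4, s7}): φ is true.
  s2 (successors {s0, s1, s7, s8}): φ is true.
  s3 (successors {s3, s5}): φ is true.
  s4 (successors ∅): φ is true.
  s5 (successors {s2, s4, s5}): φ is true.
  s6 (successors {s2, s7}): φ is true.
  s7 (successors {s1, s2, s5, s7}): φ is true.
  s8 (successors {s1, s8}): φ is true.
For instance, at s8:
  At s8: \Box q is false, p is false, so \Box q \to p is true.
    At s8: \Box q requires q at every successor {s1, s8}.
      q fails at s1, so \Box q is false at s8.
Satisfying worlds: {s0, s1, s2, s3, s4, s5, s6, s7, s8}

s0, s1, s2, s3, s4, s5, s6, s7, s8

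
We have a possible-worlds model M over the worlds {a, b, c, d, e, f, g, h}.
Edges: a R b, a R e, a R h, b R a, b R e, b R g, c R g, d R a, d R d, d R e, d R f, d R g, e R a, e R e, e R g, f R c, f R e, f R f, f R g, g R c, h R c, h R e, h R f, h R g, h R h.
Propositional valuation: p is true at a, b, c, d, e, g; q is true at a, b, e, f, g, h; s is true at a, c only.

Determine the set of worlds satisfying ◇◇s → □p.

b, c, e, g

Let φ = ◇◇s → □p. Evaluate φ at each world:
  a (successors {b, e, h}): φ is false.
  b (successors {a, e, g}): φ is true.
  c (successors {g}): φ is true.
  d (successors {a, d, e, f, g}): φ is false.
  e (successors {a, e, g}): φ is true.
  f (successors {c, e, f, g}): φ is false.
  g (successors {c}): φ is true.
  h (successors {c, e, f, g, h}): φ is false.
For instance, at h:
  At h: ◇◇s is true, □p is false, so ◇◇s → □p is false.
    At h: ◇◇s requires ◇s at some successor in {c, e, f, g, h}.
      ◇s holds at e, so ◇◇s is true at h.
    At h: □p requires p at every successor {c, e, f, g, h}.
      p fails at f, so □p is false at h.
Satisfying worlds: {b, c, e, g}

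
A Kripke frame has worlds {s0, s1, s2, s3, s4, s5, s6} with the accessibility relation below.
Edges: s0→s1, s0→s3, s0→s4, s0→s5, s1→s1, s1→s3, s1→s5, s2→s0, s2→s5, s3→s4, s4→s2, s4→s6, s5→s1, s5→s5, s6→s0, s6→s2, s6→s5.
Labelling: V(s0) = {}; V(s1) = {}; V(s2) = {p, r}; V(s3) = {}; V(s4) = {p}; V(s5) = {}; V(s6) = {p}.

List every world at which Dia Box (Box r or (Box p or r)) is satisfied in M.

s0, s1

Recall that Box ψ holds at a world iff ψ holds at every accessible world, and Dia ψ holds iff ψ holds at some accessible world.
Let φ = Dia Box (Box r or (Box p or r)). Evaluate φ at each world:
  s0 (successors {s1, s3, s4, s5}): φ is true.
  s1 (successors {s1, s3, s5}): φ is true.
  s2 (successors {s0, s5}): φ is false.
  s3 (successors {s4}): φ is false.
  s4 (successors {s2, s6}): φ is false.
  s5 (successors {s1, s5}): φ is false.
  s6 (successors {s0, s2, s5}): φ is false.
For instance, at s3:
  At s3: Dia Box (Box r or (Box p or r)) requires Box (Box r or (Box p or r)) at some successor in {s4}.
    At s4: Box (Box r or (Box p or r)) is false.
  So Dia Box (Box r or (Box p or r)) is false at s3.
Satisfying worlds: {s0, s1}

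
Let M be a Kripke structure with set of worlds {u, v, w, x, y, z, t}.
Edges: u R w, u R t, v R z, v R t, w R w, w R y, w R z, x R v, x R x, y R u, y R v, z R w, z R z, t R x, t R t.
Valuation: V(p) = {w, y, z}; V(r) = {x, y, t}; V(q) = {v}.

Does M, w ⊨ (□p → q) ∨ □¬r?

At w: □p → q is false, □¬r is false, so (□p → q) ∨ □¬r is false.
  At w: □p is true, q is false, so □p → q is false.
    At w: □p requires p at every successor {w, y, z}.
      At w: p is true.
      At y: p is true.
      At z: p is true.
    So □p is true at w.
  At w: □¬r requires ¬r at every successor {w, y, z}.
    ¬r fails at y, so □¬r is false at w.

No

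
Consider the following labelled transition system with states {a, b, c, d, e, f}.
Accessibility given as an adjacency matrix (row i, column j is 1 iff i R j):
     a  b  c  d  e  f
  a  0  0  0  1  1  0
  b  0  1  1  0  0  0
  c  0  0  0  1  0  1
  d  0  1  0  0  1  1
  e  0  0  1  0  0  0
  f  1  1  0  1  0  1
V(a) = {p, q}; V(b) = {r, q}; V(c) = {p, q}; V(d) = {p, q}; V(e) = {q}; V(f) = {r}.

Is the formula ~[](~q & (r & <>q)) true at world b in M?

Yes

At b: [](~q & (r & <>q)) is false, so ~[](~q & (r & <>q)) is true.
  At b: [](~q & (r & <>q)) requires ~q & (r & <>q) at every successor {b, c}.
    ~q & (r & <>q) fails at b, so [](~q & (r & <>q)) is false at b.
      At b: ~q is false, r & <>q is true, so ~q & (r & <>q) is false.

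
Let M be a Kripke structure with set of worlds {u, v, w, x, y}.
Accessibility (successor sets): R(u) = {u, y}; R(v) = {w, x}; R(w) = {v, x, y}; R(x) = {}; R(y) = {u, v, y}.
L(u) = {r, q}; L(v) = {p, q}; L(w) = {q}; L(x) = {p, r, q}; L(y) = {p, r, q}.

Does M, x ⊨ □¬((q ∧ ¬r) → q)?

Yes

Recall that □ψ holds at a world iff ψ holds at every accessible world, and ◇ψ holds iff ψ holds at some accessible world.
At x: no accessible worlds, so □¬((q ∧ ¬r) → q) holds vacuously.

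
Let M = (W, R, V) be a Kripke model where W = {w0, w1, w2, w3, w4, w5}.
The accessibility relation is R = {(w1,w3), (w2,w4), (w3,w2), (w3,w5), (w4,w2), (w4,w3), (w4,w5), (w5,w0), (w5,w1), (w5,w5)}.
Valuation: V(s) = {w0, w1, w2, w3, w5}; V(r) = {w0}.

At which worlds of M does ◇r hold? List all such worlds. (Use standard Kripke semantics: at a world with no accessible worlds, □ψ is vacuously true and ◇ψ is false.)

w5

Let φ = ◇r. Evaluate φ at each world:
  w0 (successors ∅): φ is false.
  w1 (successors {w3}): φ is false.
  w2 (successors {w4}): φ is false.
  w3 (successors {w2, w5}): φ is false.
  w4 (successors {w2, w3, w5}): φ is false.
  w5 (successors {w0, w1, w5}): φ is true.
For instance, at w2:
  At w2: ◇r requires r at some successor in {w4}.
    At w4: r is false.
  So ◇r is false at w2.
Satisfying worlds: {w5}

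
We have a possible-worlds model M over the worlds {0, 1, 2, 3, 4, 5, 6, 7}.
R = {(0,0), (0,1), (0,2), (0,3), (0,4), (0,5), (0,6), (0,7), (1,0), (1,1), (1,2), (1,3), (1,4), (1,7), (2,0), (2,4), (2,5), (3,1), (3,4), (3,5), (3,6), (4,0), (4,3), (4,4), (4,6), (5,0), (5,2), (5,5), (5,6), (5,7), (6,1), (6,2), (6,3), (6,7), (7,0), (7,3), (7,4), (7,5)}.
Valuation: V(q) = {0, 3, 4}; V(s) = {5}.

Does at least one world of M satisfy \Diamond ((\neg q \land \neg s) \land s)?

Let φ = \Diamond ((\neg q \land \neg s) \land s). Evaluate φ at each world:
  0 (successors {0, 1, 2, 3, 4, 5, 6, 7}): φ is false.
  1 (successors {0, 1, 2, 3, 4, 7}): φ is false.
  2 (successors {0, 4, 5}): φ is false.
  3 (successors {1, 4, 5, 6}): φ is false.
  4 (successors {0, 3, 4, 6}): φ is false.
  5 (successors {0, 2, 5, 6, 7}): φ is false.
  6 (successors {1, 2, 3, 7}): φ is false.
  7 (successors {0, 3, 4, 5}): φ is false.
For instance, at 1:
  At 1: \Diamond ((\neg q \land \neg s) \land s) requires (\neg q \land \neg s) \land s at some successor in {0, 1, 2, 3, 4, 7}.
    At 0: (\neg q \land \neg s) \land s is false.
    At 1: (\neg q \land \neg s) \land s is false.
    At 2: (\neg q \land \neg s) \land s is false.
    At 3: (\neg q \land \neg s) \land s is false.
    At 4: (\neg q \land \neg s) \land s is false.
    At 7: (\neg q \land \neg s) \land s is false.
  So \Diamond ((\neg q \land \neg s) \land s) is false at 1.

No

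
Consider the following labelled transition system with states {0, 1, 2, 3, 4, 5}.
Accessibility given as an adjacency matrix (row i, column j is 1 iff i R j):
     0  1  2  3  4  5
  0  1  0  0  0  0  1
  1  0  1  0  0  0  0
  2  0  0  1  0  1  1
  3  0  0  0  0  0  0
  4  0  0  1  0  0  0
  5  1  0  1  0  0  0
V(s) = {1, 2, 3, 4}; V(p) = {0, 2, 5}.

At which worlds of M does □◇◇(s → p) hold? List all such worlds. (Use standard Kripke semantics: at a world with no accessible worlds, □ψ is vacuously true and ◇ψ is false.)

Let φ = □◇◇(s → p). Evaluate φ at each world:
  0 (successors {0, 5}): φ is true.
  1 (successors {1}): φ is false.
  2 (successors {2, 4, 5}): φ is true.
  3 (successors ∅): φ is true.
  4 (successors {2}): φ is true.
  5 (successors {0, 2}): φ is true.
For instance, at 4:
  At 4: □◇◇(s → p) requires ◇◇(s → p) at every successor {2}.
      At 2: ◇◇(s → p) requires ◇(s → p) at some successor in {2, 4, 5}.
        ◇(s → p) holds at 2, so ◇◇(s → p) is true at 2.
  So □◇◇(s → p) is true at 4.
Satisfying worlds: {0, 2, 3, 4, 5}

0, 2, 3, 4, 5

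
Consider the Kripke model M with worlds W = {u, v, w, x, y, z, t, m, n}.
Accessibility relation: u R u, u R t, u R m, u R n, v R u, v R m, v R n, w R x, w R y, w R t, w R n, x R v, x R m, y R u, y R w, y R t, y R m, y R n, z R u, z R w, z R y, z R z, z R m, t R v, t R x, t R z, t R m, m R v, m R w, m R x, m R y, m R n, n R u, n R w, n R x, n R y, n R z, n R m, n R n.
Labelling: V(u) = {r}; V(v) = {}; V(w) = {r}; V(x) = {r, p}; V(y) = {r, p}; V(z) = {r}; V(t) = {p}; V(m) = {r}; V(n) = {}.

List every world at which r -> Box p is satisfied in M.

Let φ = r -> Box p. Evaluate φ at each world:
  u (successors {u, t, m, n}): φ is false.
  v (successors {u, m, n}): φ is true.
  w (successors {x, y, t, n}): φ is false.
  x (successors {v, m}): φ is false.
  y (successors {u, w, t, m, n}): φ is false.
  z (successors {u, w, y, z, m}): φ is false.
  t (successors {v, x, z, m}): φ is true.
  m (successors {v, w, x, y, n}): φ is false.
  n (successors {u, w, x, y, z, m, n}): φ is true.
For instance, at v:
  At v: r is false, Box p is false, so r -> Box p is true.
    At v: Box p requires p at every successor {u, m, n}.
      p fails at u, so Box p is false at v.
Satisfying worlds: {v, t, n}

v, t, n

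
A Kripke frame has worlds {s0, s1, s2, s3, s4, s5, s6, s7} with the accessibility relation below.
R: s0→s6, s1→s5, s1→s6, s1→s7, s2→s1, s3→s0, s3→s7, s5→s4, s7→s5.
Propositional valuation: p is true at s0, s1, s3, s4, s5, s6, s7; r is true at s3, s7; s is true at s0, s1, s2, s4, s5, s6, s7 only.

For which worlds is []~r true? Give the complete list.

Let φ = []~r. Evaluate φ at each world:
  s0 (successors {s6}): φ is true.
  s1 (successors {s5, s6, s7}): φ is false.
  s2 (successors {s1}): φ is true.
  s3 (successors {s0, s7}): φ is false.
  s4 (successors ∅): φ is true.
  s5 (successors {s4}): φ is true.
  s6 (successors ∅): φ is true.
  s7 (successors {s5}): φ is true.
For instance, at s2:
  At s2: []~r requires ~r at every successor {s1}.
    At s1: ~r is true.
  So []~r is true at s2.
Satisfying worlds: {s0, s2, s4, s5, s6, s7}

s0, s2, s4, s5, s6, s7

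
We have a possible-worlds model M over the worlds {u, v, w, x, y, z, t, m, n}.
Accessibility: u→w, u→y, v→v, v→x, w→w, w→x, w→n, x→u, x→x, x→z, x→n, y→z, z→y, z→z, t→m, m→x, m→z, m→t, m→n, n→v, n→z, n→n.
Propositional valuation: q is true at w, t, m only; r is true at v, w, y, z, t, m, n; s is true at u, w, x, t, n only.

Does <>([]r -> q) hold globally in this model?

Let φ = <>([]r -> q). Evaluate φ at each world:
  u (successors {w, y}): φ is true.
  v (successors {v, x}): φ is true.
  w (successors {w, x, n}): φ is true.
  x (successors {u, x, z, n}): φ is true.
  y (successors {z}): φ is false.
  z (successors {y, z}): φ is false.
  t (successors {m}): φ is true.
  m (successors {x, z, t, n}): φ is true.
  n (successors {v, z, n}): φ is true.
Detail at y (counterexample):
  At y: <>([]r -> q) requires []r -> q at some successor in {z}.
    At z: []r -> q is false.
  So <>([]r -> q) is false at y.

No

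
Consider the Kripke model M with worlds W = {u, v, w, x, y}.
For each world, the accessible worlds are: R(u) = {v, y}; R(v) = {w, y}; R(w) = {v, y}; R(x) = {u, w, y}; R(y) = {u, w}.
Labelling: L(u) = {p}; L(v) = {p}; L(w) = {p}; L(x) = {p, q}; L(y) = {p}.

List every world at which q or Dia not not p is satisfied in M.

u, v, w, x, y

Let φ = q or Dia not not p. Evaluate φ at each world:
  u (successors {v, y}): φ is true.
  v (successors {w, y}): φ is true.
  w (successors {v, y}): φ is true.
  x (successors {u, w, y}): φ is true.
  y (successors {u, w}): φ is true.
For instance, at w:
  At w: q is false, Dia not not p is true, so q or Dia not not p is true.
    At w: Dia not not p requires not not p at some successor in {v, y}.
      not not p holds at v, so Dia not not p is true at w.
Satisfying worlds: {u, v, w, x, y}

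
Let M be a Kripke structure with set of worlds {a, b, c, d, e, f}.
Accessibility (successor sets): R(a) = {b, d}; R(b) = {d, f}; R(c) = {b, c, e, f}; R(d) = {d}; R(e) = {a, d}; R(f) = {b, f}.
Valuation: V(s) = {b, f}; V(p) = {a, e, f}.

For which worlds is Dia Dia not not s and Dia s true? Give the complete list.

Recall that Dia ψ holds at a world iff ψ holds at some accessible world.
Let φ = Dia Dia not not s and Dia s. Evaluate φ at each world:
  a (successors {b, d}): φ is true.
  b (successors {d, f}): φ is true.
  c (successors {b, c, e, f}): φ is true.
  d (successors {d}): φ is false.
  e (successors {a, d}): φ is false.
  f (successors {b, f}): φ is true.
For instance, at a:
  At a: Dia Dia not not s is true, Dia s is true, so Dia Dia not not s and Dia s is true.
    At a: Dia Dia not not s requires Dia not not s at some successor in {b, d}.
      Dia not not s holds at b, so Dia Dia not not s is true at a.
    At a: Dia s requires s at some successor in {b, d}.
      s holds at b, so Dia s is true at a.
Satisfying worlds: {a, b, c, f}

a, b, c, f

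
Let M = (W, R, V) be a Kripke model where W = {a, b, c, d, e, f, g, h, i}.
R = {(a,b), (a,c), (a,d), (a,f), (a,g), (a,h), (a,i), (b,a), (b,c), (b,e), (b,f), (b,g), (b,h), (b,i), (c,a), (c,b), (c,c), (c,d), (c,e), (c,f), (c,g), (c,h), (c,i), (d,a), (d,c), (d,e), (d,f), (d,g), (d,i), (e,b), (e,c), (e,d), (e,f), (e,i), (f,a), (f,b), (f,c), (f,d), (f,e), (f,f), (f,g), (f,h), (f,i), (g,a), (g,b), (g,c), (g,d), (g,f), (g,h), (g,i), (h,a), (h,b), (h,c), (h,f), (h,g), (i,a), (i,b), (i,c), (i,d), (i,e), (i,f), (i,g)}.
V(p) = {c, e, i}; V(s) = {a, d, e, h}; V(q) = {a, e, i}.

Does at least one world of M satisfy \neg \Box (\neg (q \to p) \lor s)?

Yes

Let φ = \neg \Box (\neg (q \to p) \lor s). Evaluate φ at each world:
  a (successors {b, c, d, f, g, h, i}): φ is true.
  b (successors {a, c, e, f, g, h, i}): φ is true.
  c (successors {a, b, c, d, e, f, g, h, i}): φ is true.
  d (successors {a, c, e, f, g, i}): φ is true.
  e (successors {b, c, d, f, i}): φ is true.
  f (successors {a, b, c, d, e, f, g, h, i}): φ is true.
  g (successors {a, b, c, d, f, h, i}): φ is true.
  h (successors {a, b, c, f, g}): φ is true.
  i (successors {a, b, c, d, e, f, g}): φ is true.
Detail at a (witness):
  At a: \Box (\neg (q \to p) \lor s) is false, so \neg \Box (\neg (q \to p) \lor s) is true.
    At a: \Box (\neg (q \to p) \lor s) requires \neg (q \to p) \lor s at every successor {b, c, d, f, g, h, i}.
      \neg (q \to p) \lor s fails at b, so \Box (\neg (q \to p) \lor s) is false at a.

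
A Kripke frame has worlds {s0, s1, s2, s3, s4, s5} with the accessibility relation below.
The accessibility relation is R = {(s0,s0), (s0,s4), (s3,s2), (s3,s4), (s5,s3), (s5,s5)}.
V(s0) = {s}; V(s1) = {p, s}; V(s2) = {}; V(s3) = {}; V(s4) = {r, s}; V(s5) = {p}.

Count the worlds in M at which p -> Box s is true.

Let φ = p -> Box s. Evaluate φ at each world:
  s0 (successors {s0, s4}): φ is true.
  s1 (successors ∅): φ is true.
  s2 (successors ∅): φ is true.
  s3 (successors {s2, s4}): φ is true.
  s4 (successors ∅): φ is true.
  s5 (successors {s3, s5}): φ is false.
For instance, at s3:
  At s3: p is false, Box s is false, so p -> Box s is true.
    At s3: Box s requires s at every successor {s2, s4}.
      s fails at s2, so Box s is false at s3.
Satisfying worlds: {s0, s1, s2, s3, s4}

5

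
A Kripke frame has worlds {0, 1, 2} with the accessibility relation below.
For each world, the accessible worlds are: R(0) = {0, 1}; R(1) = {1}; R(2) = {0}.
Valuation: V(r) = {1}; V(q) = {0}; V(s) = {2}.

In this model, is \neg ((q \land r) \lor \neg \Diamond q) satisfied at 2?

Yes

At 2: (q \land r) \lor \neg \Diamond q is false, so \neg ((q \land r) \lor \neg \Diamond q) is true.
  At 2: q \land r is false, \neg \Diamond q is false, so (q \land r) \lor \neg \Diamond q is false.
    At 2: \Diamond q is true, so \neg \Diamond q is false.
      At 2: \Diamond q requires q at some successor in {0}.
        q holds at 0, so \Diamond q is true at 2.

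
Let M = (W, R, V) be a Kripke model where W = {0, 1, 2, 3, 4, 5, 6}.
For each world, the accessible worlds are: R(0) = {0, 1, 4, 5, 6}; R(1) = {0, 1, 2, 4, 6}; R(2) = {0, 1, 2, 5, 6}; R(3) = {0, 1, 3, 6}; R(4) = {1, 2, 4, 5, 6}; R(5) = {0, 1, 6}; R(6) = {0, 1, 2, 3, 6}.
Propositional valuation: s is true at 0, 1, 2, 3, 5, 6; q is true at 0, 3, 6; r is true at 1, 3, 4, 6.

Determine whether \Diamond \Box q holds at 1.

At 1: \Diamond \Box q requires \Box q at some successor in {0, 1, 2, 4, 6}.
  At 0: \Box q is false.
  At 1: \Box q is false.
  At 2: \Box q is false.
  At 4: \Box q is false.
  At 6: \Box q is false.
So \Diamond \Box q is false at 1.

No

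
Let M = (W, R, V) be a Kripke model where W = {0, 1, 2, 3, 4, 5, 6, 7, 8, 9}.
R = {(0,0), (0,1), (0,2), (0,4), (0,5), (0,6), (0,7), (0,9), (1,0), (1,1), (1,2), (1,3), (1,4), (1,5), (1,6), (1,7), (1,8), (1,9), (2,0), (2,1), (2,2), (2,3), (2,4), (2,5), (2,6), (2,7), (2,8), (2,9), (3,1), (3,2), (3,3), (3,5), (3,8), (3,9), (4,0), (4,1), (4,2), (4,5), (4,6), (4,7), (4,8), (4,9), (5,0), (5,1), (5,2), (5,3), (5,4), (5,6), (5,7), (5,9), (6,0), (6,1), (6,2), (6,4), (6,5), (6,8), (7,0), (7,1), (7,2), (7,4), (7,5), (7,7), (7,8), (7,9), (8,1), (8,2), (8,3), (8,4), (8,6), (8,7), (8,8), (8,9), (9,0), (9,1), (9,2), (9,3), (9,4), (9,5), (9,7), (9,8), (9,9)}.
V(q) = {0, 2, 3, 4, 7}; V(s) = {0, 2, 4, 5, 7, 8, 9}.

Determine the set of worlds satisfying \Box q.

none

Let φ = \Box q. Evaluate φ at each world:
  0 (successors {0, 1, 2, 4, 5, 6, 7, 9}): φ is false.
  1 (successors {0, 1, 2, 3, 4, 5, 6, 7, 8, 9}): φ is false.
  2 (successors {0, 1, 2, 3, 4, 5, 6, 7, 8, 9}): φ is false.
  3 (successors {1, 2, 3, 5, 8, 9}): φ is false.
  4 (successors {0, 1, 2, 5, 6, 7, 8, 9}): φ is false.
  5 (successors {0, 1, 2, 3, 4, 6, 7, 9}): φ is false.
  6 (successors {0, 1, 2, 4, 5, 8}): φ is false.
  7 (successors {0, 1, 2, 4, 5, 7, 8, 9}): φ is false.
  8 (successors {1, 2, 3, 4, 6, 7, 8, 9}): φ is false.
  9 (successors {0, 1, 2, 3, 4, 5, 7, 8, 9}): φ is false.
For instance, at 3:
  At 3: \Box q requires q at every successor {1, 2, 3, 5, 8, 9}.
    q fails at 1, so \Box q is false at 3.
Satisfying worlds: none.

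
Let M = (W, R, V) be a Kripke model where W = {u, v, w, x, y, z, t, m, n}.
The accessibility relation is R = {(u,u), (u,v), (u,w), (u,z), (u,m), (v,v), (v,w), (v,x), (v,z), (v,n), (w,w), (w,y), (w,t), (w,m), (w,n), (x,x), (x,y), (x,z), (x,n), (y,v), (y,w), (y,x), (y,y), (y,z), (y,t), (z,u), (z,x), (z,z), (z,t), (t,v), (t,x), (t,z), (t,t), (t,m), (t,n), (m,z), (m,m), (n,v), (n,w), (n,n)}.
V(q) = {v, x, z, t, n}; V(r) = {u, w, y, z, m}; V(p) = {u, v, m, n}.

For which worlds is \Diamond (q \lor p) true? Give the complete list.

u, v, w, x, y, z, t, m, n

Let φ = \Diamond (q \lor p). Evaluate φ at each world:
  u (successors {u, v, w, z, m}): φ is true.
  v (successors {v, w, x, z, n}): φ is true.
  w (successors {w, y, t, m, n}): φ is true.
  x (successors {x, y, z, n}): φ is true.
  y (successors {v, w, x, y, z, t}): φ is true.
  z (successors {u, x, z, t}): φ is true.
  t (successors {v, x, z, t, m, n}): φ is true.
  m (successors {z, m}): φ is true.
  n (successors {v, w, n}): φ is true.
For instance, at y:
  At y: \Diamond (q \lor p) requires q \lor p at some successor in {v, w, x, y, z, t}.
    q \lor p holds at v, so \Diamond (q \lor p) is true at y.
Satisfying worlds: {u, v, w, x, y, z, t, m, n}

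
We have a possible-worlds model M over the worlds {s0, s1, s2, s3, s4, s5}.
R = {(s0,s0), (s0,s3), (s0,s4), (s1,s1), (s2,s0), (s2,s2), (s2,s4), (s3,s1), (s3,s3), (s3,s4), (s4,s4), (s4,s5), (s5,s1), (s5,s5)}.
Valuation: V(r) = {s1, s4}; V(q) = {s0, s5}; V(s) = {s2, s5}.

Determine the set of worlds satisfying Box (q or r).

s1, s4, s5

Let φ = Box (q or r). Evaluate φ at each world:
  s0 (successors {s0, s3, s4}): φ is false.
  s1 (successors {s1}): φ is true.
  s2 (successors {s0, s2, s4}): φ is false.
  s3 (successors {s1, s3, s4}): φ is false.
  s4 (successors {s4, s5}): φ is true.
  s5 (successors {s1, s5}): φ is true.
For instance, at s1:
  At s1: Box (q or r) requires q or r at every successor {s1}.
    At s1: q or r is true.
  So Box (q or r) is true at s1.
Satisfying worlds: {s1, s4, s5}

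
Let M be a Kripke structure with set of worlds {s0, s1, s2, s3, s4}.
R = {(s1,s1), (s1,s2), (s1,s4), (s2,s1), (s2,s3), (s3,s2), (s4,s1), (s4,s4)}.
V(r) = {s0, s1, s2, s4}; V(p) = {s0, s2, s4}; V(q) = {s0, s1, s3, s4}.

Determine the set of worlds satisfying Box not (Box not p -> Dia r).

s0

Let φ = Box not (Box not p -> Dia r). Evaluate φ at each world:
  s0 (successors ∅): φ is true.
  s1 (successors {s1, s2, s4}): φ is false.
  s2 (successors {s1, s3}): φ is false.
  s3 (successors {s2}): φ is false.
  s4 (successors {s1, s4}): φ is false.
For instance, at s1:
  At s1: Box not (Box not p -> Dia r) requires not (Box not p -> Dia r) at every successor {s1, s2, s4}.
    not (Box not p -> Dia r) fails at s1, so Box not (Box not p -> Dia r) is false at s1.
      At s1: Box not p -> Dia r is true, so not (Box not p -> Dia r) is false.
Satisfying worlds: {s0}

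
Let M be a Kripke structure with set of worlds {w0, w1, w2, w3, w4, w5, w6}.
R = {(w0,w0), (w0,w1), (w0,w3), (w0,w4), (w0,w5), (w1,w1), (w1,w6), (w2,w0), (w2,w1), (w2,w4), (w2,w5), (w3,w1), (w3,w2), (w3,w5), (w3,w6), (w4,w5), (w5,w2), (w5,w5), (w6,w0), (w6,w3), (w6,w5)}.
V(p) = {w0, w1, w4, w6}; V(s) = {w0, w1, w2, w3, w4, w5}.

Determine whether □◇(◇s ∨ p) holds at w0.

Yes

At w0: □◇(◇s ∨ p) requires ◇(◇s ∨ p) at every successor {w0, w1, w3, w4, w5}.
  At w0: ◇(◇s ∨ p) is true.
  At w1: ◇(◇s ∨ p) is true.
  At w3: ◇(◇s ∨ p) is true.
  At w4: ◇(◇s ∨ p) is true.
  At w5: ◇(◇s ∨ p) is true.
So □◇(◇s ∨ p) is true at w0.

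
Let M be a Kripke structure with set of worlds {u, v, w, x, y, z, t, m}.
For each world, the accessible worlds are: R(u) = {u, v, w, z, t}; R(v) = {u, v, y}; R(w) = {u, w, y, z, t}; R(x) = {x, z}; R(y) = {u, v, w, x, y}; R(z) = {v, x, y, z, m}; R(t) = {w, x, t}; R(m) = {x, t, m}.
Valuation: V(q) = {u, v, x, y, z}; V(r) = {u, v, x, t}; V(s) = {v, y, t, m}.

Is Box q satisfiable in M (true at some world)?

Yes

Recall that Box ψ holds at a world iff ψ holds at every accessible world, and Dia ψ holds iff ψ holds at some accessible world.
Let φ = Box q. Evaluate φ at each world:
  u (successors {u, v, w, z, t}): φ is false.
  v (successors {u, v, y}): φ is true.
  w (successors {u, w, y, z, t}): φ is false.
  x (successors {x, z}): φ is true.
  y (successors {u, v, w, x, y}): φ is false.
  z (successors {v, x, y, z, m}): φ is false.
  t (successors {w, x, t}): φ is false.
  m (successors {x, t, m}): φ is false.
Detail at v (witness):
  At v: Box q requires q at every successor {u, v, y}.
    At u: q is true.
    At v: q is true.
    At y: q is true.
  So Box q is true at v.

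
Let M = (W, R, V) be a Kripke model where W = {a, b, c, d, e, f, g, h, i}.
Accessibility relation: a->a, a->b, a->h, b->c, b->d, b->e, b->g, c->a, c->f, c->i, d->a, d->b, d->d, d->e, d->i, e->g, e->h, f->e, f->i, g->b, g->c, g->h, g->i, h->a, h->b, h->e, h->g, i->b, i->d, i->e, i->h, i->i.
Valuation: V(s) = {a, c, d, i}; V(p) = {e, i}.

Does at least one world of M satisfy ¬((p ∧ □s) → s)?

Let φ = ¬((p ∧ □s) → s). Evaluate φ at each world:
  a (successors {a, b, h}): φ is false.
  b (successors {c, d, e, g}): φ is false.
  c (successors {a, f, i}): φ is false.
  d (successors {a, b, d, e, i}): φ is false.
  e (successors {g, h}): φ is false.
  f (successors {e, i}): φ is false.
  g (successors {b, c, h, i}): φ is false.
  h (successors {a, b, e, g}): φ is false.
  i (successors {b, d, e, h, i}): φ is false.
For instance, at c:
  At c: (p ∧ □s) → s is true, so ¬((p ∧ □s) → s) is false.
    At c: p ∧ □s is false, s is true, so (p ∧ □s) → s is true.
      At c: p is false, □s is false, so p ∧ □s is false.

No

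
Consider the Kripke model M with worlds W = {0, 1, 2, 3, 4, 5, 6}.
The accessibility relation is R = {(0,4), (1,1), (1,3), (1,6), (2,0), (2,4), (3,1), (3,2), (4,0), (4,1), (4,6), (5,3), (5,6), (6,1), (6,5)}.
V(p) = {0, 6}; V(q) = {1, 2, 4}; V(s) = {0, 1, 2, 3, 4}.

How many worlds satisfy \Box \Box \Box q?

0

Let φ = \Box \Box \Box q. Evaluate φ at each world:
  0 (successors {4}): φ is false.
  1 (successors {1, 3, 6}): φ is false.
  2 (successors {0, 4}): φ is false.
  3 (successors {1, 2}): φ is false.
  4 (successors {0, 1, 6}): φ is false.
  5 (successors {3, 6}): φ is false.
  6 (successors {1, 5}): φ is false.
For instance, at 6:
  At 6: \Box \Box \Box q requires \Box \Box q at every successor {1, 5}.
    \Box \Box q fails at 1, so \Box \Box \Box q is false at 6.
      At 1: \Box \Box q requires \Box q at every successor {1, 3, 6}.
        \Box q fails at 1, so \Box \Box q is false at 1.
Satisfying worlds: none.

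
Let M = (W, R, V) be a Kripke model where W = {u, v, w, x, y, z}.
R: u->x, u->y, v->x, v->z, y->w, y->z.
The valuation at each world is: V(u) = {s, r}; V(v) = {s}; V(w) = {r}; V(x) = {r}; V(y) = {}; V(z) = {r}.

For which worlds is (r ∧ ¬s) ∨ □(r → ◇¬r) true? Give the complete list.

w, x, z

Let φ = (r ∧ ¬s) ∨ □(r → ◇¬r). Evaluate φ at each world:
  u (successors {x, y}): φ is false.
  v (successors {x, z}): φ is false.
  w (successors ∅): φ is true.
  x (successors ∅): φ is true.
  y (successors {w, z}): φ is false.
  z (successors ∅): φ is true.
For instance, at u:
  At u: r ∧ ¬s is false, □(r → ◇¬r) is false, so (r ∧ ¬s) ∨ □(r → ◇¬r) is false.
    At u: □(r → ◇¬r) requires r → ◇¬r at every successor {x, y}.
      r → ◇¬r fails at x, so □(r → ◇¬r) is false at u.
Satisfying worlds: {w, x, z}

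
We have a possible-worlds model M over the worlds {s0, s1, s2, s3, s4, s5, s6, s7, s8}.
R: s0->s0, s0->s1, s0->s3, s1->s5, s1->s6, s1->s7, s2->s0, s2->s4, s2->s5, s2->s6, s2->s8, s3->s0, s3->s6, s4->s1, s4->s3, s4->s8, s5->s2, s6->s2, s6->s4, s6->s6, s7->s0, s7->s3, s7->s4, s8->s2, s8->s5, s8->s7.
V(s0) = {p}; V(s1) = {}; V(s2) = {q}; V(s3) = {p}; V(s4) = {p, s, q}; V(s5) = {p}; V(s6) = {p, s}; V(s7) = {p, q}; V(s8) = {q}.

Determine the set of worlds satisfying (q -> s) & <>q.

s1, s4, s5, s6

Recall that <>ψ holds at a world iff ψ holds at some accessible world.
Let φ = (q -> s) & <>q. Evaluate φ at each world:
  s0 (successors {s0, s1, s3}): φ is false.
  s1 (successors {s5, s6, s7}): φ is true.
  s2 (successors {s0, s4, s5, s6, s8}): φ is false.
  s3 (successors {s0, s6}): φ is false.
  s4 (successors {s1, s3, s8}): φ is true.
  s5 (successors {s2}): φ is true.
  s6 (successors {s2, s4, s6}): φ is true.
  s7 (successors {s0, s3, s4}): φ is false.
  s8 (successors {s2, s5, s7}): φ is false.
For instance, at s2:
  At s2: q -> s is false, <>q is true, so (q -> s) & <>q is false.
    At s2: <>q requires q at some successor in {s0, s4, s5, s6, s8}.
      q holds at s4, so <>q is true at s2.
Satisfying worlds: {s1, s4, s5, s6}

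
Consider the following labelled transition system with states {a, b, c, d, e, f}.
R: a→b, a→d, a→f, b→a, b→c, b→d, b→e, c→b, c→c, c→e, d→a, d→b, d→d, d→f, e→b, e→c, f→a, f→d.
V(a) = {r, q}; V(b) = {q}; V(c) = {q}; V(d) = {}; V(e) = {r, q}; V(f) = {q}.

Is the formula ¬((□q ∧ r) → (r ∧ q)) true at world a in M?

No

Recall that □ψ holds at a world iff ψ holds at every accessible world, and ◇ψ holds iff ψ holds at some accessible world.
At a: (□q ∧ r) → (r ∧ q) is true, so ¬((□q ∧ r) → (r ∧ q)) is false.
  At a: □q ∧ r is false, r ∧ q is true, so (□q ∧ r) → (r ∧ q) is true.
    At a: □q is false, r is true, so □q ∧ r is false.
      At a: □q requires q at every successor {b, d, f}.
        q fails at d, so □q is false at a.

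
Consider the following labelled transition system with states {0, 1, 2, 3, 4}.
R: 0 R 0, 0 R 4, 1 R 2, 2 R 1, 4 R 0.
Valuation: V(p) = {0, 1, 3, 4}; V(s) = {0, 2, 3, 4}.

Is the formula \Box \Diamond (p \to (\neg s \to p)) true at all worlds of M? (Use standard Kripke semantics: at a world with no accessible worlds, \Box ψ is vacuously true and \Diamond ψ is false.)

Recall that \Box ψ holds at a world iff ψ holds at every accessible world, and \Diamond ψ holds iff ψ holds at some accessible world.
Let φ = \Box \Diamond (p \to (\neg s \to p)). Evaluate φ at each world:
  0 (successors {0, 4}): φ is true.
  1 (successors {2}): φ is true.
  2 (successors {1}): φ is true.
  3 (successors ∅): φ is true.
  4 (successors {0}): φ is true.
For instance, at 4:
  At 4: \Box \Diamond (p \to (\neg s \to p)) requires \Diamond (p \to (\neg s \to p)) at every successor {0}.
      At 0: \Diamond (p \to (\neg s \to p)) requires p \to (\neg s \to p) at some successor in {0, 4}.
        p \to (\neg s \to p) holds at 0, so \Diamond (p \to (\neg s \to p)) is true at 0.
  So \Box \Diamond (p \to (\neg s \to p)) is true at 4.

Yes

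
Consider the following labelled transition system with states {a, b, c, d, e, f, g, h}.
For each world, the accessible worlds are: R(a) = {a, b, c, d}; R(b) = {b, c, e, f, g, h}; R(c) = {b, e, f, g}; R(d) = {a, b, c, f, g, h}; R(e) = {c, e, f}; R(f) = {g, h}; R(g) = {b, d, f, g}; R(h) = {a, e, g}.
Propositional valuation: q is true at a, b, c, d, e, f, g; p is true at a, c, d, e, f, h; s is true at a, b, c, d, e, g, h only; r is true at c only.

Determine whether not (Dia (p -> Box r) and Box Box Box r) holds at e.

At e: Dia (p -> Box r) and Box Box Box r is false, so not (Dia (p -> Box r) and Box Box Box r) is true.
  At e: Dia (p -> Box r) is false, Box Box Box r is false, so Dia (p -> Box r) and Box Box Box r is false.
    At e: Dia (p -> Box r) requires p -> Box r at some successor in {c, e, f}.
      At c: p -> Box r is false.
      At e: p -> Box r is false.
      At f: p -> Box r is false.
    So Dia (p -> Box r) is false at e.
    At e: Box Box Box r requires Box Box r at every successor {c, e, f}.
      Box Box r fails at c, so Box Box Box r is false at e.

Yes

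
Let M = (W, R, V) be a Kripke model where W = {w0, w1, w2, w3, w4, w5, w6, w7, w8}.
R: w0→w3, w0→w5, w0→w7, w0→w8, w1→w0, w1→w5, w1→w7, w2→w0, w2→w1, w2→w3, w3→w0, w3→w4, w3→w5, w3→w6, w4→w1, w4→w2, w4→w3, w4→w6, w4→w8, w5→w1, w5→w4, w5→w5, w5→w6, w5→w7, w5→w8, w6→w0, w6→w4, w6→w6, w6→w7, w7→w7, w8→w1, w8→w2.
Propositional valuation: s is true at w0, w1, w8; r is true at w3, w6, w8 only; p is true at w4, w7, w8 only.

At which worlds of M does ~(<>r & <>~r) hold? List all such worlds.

w1, w7, w8

Let φ = ~(<>r & <>~r). Evaluate φ at each world:
  w0 (successors {w3, w5, w7, w8}): φ is false.
  w1 (successors {w0, w5, w7}): φ is true.
  w2 (successors {w0, w1, w3}): φ is false.
  w3 (successors {w0, w4, w5, w6}): φ is false.
  w4 (successors {w1, w2, w3, w6, w8}): φ is false.
  w5 (successors {w1, w4, w5, w6, w7, w8}): φ is false.
  w6 (successors {w0, w4, w6, w7}): φ is false.
  w7 (successors {w7}): φ is true.
  w8 (successors {w1, w2}): φ is true.
For instance, at w0:
  At w0: <>r & <>~r is true, so ~(<>r & <>~r) is false.
    At w0: <>r is true, <>~r is true, so <>r & <>~r is true.
      At w0: <>r requires r at some successor in {w3, w5, w7, w8}.
        r holds at w3, so <>r is true at w0.
      At w0: <>~r requires ~r at some successor in {w3, w5, w7, w8}.
        ~r holds at w5, so <>~r is true at w0.
Satisfying worlds: {w1, w7, w8}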